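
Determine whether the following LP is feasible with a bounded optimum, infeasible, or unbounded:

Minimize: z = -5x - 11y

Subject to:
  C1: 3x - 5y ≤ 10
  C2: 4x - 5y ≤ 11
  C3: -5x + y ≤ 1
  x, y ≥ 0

Unbounded (objective can decrease without bound)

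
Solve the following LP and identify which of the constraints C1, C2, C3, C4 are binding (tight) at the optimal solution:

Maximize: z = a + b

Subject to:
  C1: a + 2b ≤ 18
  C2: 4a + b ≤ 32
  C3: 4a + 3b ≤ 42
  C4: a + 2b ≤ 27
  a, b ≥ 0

At a = 6, b = 6, compute slack b - a·x for each constraint:
  C1: 18 − 18 = 0  (binding)
  C2: 32 − 30 = 2  (slack)
  C3: 42 − 42 = 0  (binding)
  C4: 27 − 18 = 9  (slack)

Optimal: a = 6, b = 6
Binding: C1, C3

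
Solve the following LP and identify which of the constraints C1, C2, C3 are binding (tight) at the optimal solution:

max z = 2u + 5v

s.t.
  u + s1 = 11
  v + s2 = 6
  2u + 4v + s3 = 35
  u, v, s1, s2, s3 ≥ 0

At u = 5.5, v = 6, compute slack b - a·x for each constraint:
  C1: 11 − 5.5 = 5.5  (slack)
  C2: 6 − 6 = 0  (binding)
  C3: 35 − 35 = 0  (binding)

Optimal: u = 5.5, v = 6
Binding: C2, C3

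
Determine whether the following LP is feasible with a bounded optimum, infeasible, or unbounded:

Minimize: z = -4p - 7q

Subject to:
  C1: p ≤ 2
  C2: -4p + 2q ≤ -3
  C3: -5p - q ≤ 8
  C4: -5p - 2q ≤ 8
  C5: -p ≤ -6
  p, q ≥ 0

Infeasible (no feasible solution exists)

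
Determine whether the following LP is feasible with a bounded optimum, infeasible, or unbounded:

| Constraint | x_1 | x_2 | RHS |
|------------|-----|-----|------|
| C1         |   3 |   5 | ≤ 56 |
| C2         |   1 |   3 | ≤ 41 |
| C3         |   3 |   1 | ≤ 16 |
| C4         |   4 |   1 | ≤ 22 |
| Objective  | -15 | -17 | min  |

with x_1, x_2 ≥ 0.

Feasible with a bounded optimal solution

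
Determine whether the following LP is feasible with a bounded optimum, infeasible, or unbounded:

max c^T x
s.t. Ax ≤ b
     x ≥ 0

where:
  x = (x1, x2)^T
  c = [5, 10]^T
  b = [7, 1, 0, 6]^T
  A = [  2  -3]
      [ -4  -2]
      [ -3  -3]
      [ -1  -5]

Unbounded (objective can increase without bound)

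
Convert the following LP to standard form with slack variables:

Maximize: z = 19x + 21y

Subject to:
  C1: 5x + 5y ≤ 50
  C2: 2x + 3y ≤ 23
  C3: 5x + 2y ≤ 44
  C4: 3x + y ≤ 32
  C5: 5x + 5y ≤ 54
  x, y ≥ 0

max z = 19x + 21y

s.t.
  5x + 5y + s1 = 50
  2x + 3y + s2 = 23
  5x + 2y + s3 = 44
  3x + y + s4 = 32
  5x + 5y + s5 = 54
  x, y, s1, s2, s3, s4, s5 ≥ 0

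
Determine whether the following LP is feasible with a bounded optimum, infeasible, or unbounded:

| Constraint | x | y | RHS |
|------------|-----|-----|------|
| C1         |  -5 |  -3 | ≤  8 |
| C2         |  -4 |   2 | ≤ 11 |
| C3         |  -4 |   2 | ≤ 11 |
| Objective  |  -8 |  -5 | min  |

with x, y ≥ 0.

Unbounded (objective can decrease without bound)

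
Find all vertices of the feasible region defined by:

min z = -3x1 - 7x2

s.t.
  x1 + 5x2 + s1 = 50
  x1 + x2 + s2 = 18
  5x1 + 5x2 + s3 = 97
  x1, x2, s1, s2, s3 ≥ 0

(0, 0), (18, 0), (10, 8), (0, 10)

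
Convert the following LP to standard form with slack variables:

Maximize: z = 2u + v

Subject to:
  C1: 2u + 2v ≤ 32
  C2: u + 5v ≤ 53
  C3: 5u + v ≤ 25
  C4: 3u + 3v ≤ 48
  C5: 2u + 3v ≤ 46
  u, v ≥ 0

max z = 2u + v

s.t.
  2u + 2v + s1 = 32
  u + 5v + s2 = 53
  5u + v + s3 = 25
  3u + 3v + s4 = 48
  2u + 3v + s5 = 46
  u, v, s1, s2, s3, s4, s5 ≥ 0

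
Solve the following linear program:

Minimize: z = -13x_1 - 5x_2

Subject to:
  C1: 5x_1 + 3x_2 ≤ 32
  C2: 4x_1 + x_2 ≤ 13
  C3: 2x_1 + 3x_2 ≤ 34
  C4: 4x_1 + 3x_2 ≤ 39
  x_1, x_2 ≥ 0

Evaluate the objective at each vertex of the feasible region:
  z(0, 0) = 0
  z(3.25, 0) = -42.25
  z(1, 9) = -58  ←
  z(0, 10.67) = -53.33
The minimum is at x_1 = 1, x_2 = 9.

x_1 = 1, x_2 = 9, z = -58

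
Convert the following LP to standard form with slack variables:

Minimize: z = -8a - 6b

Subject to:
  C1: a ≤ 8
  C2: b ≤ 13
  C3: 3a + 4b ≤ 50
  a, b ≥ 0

min z = -8a - 6b

s.t.
  a + s1 = 8
  b + s2 = 13
  3a + 4b + s3 = 50
  a, b, s1, s2, s3 ≥ 0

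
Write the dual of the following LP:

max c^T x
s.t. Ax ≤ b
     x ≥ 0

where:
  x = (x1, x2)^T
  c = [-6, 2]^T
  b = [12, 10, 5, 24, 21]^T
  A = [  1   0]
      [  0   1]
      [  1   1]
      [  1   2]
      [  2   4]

Primal max cᵀx s.t. Ax ≤ b, x ≥ 0  →  Dual min bᵀy s.t. Aᵀy ≥ c, y ≥ 0.

Minimize: z = 12y1 + 10y2 + 5y3 + 24y4 + 21y5

Subject to:
  y1 + y3 + y4 + 2y5 ≥ -6
  y2 + y3 + 2y4 + 4y5 ≥ 2
  y1, y2, y3, y4, y5 ≥ 0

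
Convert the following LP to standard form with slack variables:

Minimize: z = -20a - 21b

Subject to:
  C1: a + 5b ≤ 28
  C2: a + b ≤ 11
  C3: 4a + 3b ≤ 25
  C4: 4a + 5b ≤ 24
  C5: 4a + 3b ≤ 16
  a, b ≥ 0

min z = -20a - 21b

s.t.
  a + 5b + s1 = 28
  a + b + s2 = 11
  4a + 3b + s3 = 25
  4a + 5b + s4 = 24
  4a + 3b + s5 = 16
  a, b, s1, s2, s3, s4, s5 ≥ 0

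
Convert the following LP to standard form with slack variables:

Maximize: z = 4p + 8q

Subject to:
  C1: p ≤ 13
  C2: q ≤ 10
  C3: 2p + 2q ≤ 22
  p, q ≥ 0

max z = 4p + 8q

s.t.
  p + s1 = 13
  q + s2 = 10
  2p + 2q + s3 = 22
  p, q, s1, s2, s3 ≥ 0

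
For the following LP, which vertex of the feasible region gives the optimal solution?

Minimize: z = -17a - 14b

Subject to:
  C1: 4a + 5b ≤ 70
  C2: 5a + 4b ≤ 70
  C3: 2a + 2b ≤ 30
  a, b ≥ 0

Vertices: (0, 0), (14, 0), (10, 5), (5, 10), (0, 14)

Evaluate the objective at each vertex of the feasible region:
  z(0, 0) = 0
  z(14, 0) = -238
  z(10, 5) = -240  ←
  z(5, 10) = -225
  z(0, 14) = -196
The minimum is at a = 10, b = 5.

(10, 5)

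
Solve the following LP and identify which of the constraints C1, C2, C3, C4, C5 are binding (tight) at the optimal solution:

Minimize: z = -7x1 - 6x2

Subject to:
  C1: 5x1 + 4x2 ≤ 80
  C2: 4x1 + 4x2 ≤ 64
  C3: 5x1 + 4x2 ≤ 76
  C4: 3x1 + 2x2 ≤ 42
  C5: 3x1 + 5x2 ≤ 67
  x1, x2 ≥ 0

At x1 = 10, x2 = 6, compute slack b - a·x for each constraint:
  C1: 80 − 74 = 6  (slack)
  C2: 64 − 64 = 0  (binding)
  C3: 76 − 74 = 2  (slack)
  C4: 42 − 42 = 0  (binding)
  C5: 67 − 60 = 7  (slack)

Optimal: x1 = 10, x2 = 6
Binding: C2, C4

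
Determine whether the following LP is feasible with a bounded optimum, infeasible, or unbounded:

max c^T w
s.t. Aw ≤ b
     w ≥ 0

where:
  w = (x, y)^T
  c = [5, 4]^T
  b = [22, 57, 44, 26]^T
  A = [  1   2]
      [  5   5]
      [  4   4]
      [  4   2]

Feasible with a bounded optimal solution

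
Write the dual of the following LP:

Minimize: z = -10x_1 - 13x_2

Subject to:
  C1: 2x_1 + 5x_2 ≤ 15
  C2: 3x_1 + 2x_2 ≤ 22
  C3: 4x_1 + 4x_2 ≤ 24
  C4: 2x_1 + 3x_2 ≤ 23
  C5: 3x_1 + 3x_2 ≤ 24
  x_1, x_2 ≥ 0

Primal min cᵀx s.t. Ax ≤ b, x ≥ 0  →  Dual max −bᵀy s.t. Aᵀy ≥ −c, y ≥ 0.

Maximize: z = -15y1 - 22y2 - 24y3 - 23y4 - 24y5

Subject to:
  2y1 + 3y2 + 4y3 + 2y4 + 3y5 ≥ 10
  5y1 + 2y2 + 4y3 + 3y4 + 3y5 ≥ 13
  y1, y2, y3, y4, y5 ≥ 0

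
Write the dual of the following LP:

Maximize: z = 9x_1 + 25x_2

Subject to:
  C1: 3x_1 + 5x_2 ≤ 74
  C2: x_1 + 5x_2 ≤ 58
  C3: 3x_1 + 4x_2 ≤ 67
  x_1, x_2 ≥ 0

Primal max cᵀx s.t. Ax ≤ b, x ≥ 0  →  Dual min bᵀy s.t. Aᵀy ≥ c, y ≥ 0.

Minimize: z = 74y1 + 58y2 + 67y3

Subject to:
  3y1 + y2 + 3y3 ≥ 9
  5y1 + 5y2 + 4y3 ≥ 25
  y1, y2, y3 ≥ 0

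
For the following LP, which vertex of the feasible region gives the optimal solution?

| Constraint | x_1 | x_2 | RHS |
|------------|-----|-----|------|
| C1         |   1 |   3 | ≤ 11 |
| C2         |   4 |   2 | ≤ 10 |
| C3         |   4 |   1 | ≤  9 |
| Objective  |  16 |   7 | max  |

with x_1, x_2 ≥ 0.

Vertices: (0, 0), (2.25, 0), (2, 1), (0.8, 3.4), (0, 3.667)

Evaluate the objective at each vertex of the feasible region:
  z(0, 0) = 0
  z(2.25, 0) = 36
  z(2, 1) = 39  ←
  z(0.8, 3.4) = 36.6
  z(0, 3.667) = 25.67
The maximum is at x_1 = 2, x_2 = 1.

(2, 1)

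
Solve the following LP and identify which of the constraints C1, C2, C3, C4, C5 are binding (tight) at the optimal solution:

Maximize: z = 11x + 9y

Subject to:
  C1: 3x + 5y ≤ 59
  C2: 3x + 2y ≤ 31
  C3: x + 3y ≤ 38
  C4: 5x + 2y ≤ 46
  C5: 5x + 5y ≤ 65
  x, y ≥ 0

At x = 5, y = 8, compute slack b - a·x for each constraint:
  C1: 59 − 55 = 4  (slack)
  C2: 31 − 31 = 0  (binding)
  C3: 38 − 29 = 9  (slack)
  C4: 46 − 41 = 5  (slack)
  C5: 65 − 65 = 0  (binding)

Optimal: x = 5, y = 8
Binding: C2, C5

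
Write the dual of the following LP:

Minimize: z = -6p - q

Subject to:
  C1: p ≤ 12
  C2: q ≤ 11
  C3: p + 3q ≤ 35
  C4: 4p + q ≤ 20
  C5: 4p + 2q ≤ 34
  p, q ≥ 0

Primal min cᵀx s.t. Ax ≤ b, x ≥ 0  →  Dual max −bᵀy s.t. Aᵀy ≥ −c, y ≥ 0.

Maximize: z = -12y1 - 11y2 - 35y3 - 20y4 - 34y5

Subject to:
  y1 + y3 + 4y4 + 4y5 ≥ 6
  y2 + 3y3 + y4 + 2y5 ≥ 1
  y1, y2, y3, y4, y5 ≥ 0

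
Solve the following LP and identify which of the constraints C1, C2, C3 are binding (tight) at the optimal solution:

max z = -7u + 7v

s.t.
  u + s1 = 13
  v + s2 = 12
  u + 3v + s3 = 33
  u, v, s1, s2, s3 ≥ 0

At u = 0, v = 11, compute slack b - a·x for each constraint:
  C1: 13 − 0 = 13  (slack)
  C2: 12 − 11 = 1  (slack)
  C3: 33 − 33 = 0  (binding)

Optimal: u = 0, v = 11
Binding: C3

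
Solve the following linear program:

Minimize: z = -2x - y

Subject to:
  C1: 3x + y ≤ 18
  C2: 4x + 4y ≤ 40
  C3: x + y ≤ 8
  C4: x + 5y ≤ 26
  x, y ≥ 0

Evaluate the objective at each vertex of the feasible region:
  z(0, 0) = 0
  z(6, 0) = -12
  z(5, 3) = -13  ←
  z(3.5, 4.5) = -11.5
  z(0, 5.2) = -5.2
The minimum is at x = 5, y = 3.

x = 5, y = 3, z = -13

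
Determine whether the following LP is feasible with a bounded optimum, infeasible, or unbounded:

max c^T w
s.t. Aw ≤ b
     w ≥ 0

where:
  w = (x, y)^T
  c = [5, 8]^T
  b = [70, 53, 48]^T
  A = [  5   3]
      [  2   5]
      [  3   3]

Feasible with a bounded optimal solution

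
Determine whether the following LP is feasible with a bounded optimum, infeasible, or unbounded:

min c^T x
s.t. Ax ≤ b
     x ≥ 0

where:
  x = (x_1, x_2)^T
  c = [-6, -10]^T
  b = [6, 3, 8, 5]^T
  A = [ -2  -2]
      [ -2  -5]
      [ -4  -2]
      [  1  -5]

Unbounded (objective can decrease without bound)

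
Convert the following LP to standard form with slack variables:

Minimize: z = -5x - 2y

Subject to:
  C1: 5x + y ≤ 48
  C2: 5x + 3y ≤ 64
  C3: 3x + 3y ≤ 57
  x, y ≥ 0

min z = -5x - 2y

s.t.
  5x + y + s1 = 48
  5x + 3y + s2 = 64
  3x + 3y + s3 = 57
  x, y, s1, s2, s3 ≥ 0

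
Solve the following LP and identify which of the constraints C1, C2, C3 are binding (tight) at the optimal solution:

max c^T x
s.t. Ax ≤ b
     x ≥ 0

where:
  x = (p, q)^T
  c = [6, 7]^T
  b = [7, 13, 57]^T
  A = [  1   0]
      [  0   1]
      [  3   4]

At p = 7, q = 9, compute slack b - a·x for each constraint:
  C1: 7 − 7 = 0  (binding)
  C2: 13 − 9 = 4  (slack)
  C3: 57 − 57 = 0  (binding)

Optimal: p = 7, q = 9
Binding: C1, C3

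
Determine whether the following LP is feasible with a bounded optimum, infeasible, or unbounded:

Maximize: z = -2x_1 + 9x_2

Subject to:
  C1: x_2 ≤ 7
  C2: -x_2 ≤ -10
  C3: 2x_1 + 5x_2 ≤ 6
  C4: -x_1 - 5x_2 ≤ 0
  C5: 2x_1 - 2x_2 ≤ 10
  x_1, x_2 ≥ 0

Infeasible (no feasible solution exists)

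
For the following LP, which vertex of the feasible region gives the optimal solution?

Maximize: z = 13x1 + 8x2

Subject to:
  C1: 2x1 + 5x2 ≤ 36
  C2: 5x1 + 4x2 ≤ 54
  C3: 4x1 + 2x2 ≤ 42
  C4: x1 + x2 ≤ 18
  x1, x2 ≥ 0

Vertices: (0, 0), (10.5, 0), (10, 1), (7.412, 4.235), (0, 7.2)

Evaluate the objective at each vertex of the feasible region:
  z(0, 0) = 0
  z(10.5, 0) = 136.5
  z(10, 1) = 138  ←
  z(7.412, 4.235) = 130.2
  z(0, 7.2) = 57.6
The maximum is at x1 = 10, x2 = 1.

(10, 1)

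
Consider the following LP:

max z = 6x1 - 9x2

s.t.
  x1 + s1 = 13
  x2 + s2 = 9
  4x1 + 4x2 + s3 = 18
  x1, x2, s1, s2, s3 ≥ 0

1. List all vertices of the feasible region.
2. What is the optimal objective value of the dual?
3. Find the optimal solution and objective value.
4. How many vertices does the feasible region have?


1. (0, 0), (4.5, 0), (0, 4.5)
2. 27
3. x1 = 4.5, x2 = 0, z = 27
4. 3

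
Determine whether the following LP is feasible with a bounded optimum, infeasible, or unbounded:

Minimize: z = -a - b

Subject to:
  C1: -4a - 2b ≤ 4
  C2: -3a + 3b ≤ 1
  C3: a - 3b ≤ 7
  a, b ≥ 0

Unbounded (objective can decrease without bound)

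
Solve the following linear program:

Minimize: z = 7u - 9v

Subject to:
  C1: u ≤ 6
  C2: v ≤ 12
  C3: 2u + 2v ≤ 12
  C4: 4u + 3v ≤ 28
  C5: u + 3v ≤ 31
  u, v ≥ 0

Evaluate the objective at each vertex of the feasible region:
  z(0, 0) = 0
  z(6, 0) = 42
  z(0, 6) = -54  ←
The minimum is at u = 0, v = 6.

u = 0, v = 6, z = -54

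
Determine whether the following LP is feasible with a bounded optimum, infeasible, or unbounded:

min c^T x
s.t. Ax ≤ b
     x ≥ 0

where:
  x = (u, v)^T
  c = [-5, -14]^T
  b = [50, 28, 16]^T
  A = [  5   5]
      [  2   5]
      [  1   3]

Feasible with a bounded optimal solution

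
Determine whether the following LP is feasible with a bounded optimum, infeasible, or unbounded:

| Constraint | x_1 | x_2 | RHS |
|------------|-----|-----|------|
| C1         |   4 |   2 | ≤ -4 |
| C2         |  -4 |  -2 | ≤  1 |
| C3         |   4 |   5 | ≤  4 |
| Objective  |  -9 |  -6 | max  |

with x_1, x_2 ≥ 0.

Infeasible (no feasible solution exists)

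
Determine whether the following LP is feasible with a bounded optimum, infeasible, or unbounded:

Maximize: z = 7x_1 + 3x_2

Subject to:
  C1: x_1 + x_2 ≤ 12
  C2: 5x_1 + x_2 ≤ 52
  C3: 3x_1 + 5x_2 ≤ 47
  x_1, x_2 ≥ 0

Feasible with a bounded optimal solution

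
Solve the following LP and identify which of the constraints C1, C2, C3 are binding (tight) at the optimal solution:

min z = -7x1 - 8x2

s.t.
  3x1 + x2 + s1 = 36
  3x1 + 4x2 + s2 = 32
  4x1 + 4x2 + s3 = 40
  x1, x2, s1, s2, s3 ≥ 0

At x1 = 8, x2 = 2, compute slack b - a·x for each constraint:
  C1: 36 − 26 = 10  (slack)
  C2: 32 − 32 = 0  (binding)
  C3: 40 − 40 = 0  (binding)

Optimal: x1 = 8, x2 = 2
Binding: C2, C3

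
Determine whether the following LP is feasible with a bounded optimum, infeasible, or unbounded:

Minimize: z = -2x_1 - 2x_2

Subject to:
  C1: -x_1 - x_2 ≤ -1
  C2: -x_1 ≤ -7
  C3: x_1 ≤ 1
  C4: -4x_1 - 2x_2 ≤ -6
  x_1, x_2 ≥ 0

Infeasible (no feasible solution exists)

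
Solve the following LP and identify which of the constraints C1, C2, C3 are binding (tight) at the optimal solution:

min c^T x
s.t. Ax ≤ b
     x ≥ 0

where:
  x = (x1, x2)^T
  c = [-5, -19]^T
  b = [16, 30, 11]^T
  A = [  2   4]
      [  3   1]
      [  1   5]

At x1 = 6, x2 = 1, compute slack b - a·x for each constraint:
  C1: 16 − 16 = 0  (binding)
  C2: 30 − 19 = 11  (slack)
  C3: 11 − 11 = 0  (binding)

Optimal: x1 = 6, x2 = 1
Binding: C1, C3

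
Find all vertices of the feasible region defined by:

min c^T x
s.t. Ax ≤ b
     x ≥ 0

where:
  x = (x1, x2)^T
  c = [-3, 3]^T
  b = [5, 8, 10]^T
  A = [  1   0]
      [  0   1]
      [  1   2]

(0, 0), (5, 0), (5, 2.5), (0, 5)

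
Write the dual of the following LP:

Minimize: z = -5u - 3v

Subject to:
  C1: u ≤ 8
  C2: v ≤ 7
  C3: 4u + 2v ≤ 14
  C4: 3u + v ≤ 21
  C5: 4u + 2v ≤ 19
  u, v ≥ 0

Primal min cᵀx s.t. Ax ≤ b, x ≥ 0  →  Dual max −bᵀy s.t. Aᵀy ≥ −c, y ≥ 0.

Maximize: z = -8y1 - 7y2 - 14y3 - 21y4 - 19y5

Subject to:
  y1 + 4y3 + 3y4 + 4y5 ≥ 5
  y2 + 2y3 + y4 + 2y5 ≥ 3
  y1, y2, y3, y4, y5 ≥ 0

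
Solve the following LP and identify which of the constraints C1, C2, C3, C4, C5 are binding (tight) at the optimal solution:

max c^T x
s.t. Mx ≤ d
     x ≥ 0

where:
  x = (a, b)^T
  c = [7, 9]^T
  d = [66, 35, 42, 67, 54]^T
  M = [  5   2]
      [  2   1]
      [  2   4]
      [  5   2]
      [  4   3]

At a = 9, b = 6, compute slack b - a·x for each constraint:
  C1: 66 − 57 = 9  (slack)
  C2: 35 − 24 = 11  (slack)
  C3: 42 − 42 = 0  (binding)
  C4: 67 − 57 = 10  (slack)
  C5: 54 − 54 = 0  (binding)

Optimal: a = 9, b = 6
Binding: C3, C5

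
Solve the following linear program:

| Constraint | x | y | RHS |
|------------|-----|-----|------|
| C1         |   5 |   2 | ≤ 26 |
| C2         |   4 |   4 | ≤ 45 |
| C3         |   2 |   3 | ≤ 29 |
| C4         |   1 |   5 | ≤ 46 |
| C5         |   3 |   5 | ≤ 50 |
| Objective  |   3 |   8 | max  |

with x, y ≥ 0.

Evaluate the objective at each vertex of the feasible region:
  z(0, 0) = 0
  z(5.2, 0) = 15.6
  z(1.818, 8.455) = 73.09
  z(1, 9) = 75  ←
  z(0, 9.2) = 73.6
The maximum is at x = 1, y = 9.

x = 1, y = 9, z = 75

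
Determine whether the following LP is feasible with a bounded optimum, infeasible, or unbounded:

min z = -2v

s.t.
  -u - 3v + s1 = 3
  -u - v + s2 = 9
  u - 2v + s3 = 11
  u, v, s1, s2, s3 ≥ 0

Unbounded (objective can decrease without bound)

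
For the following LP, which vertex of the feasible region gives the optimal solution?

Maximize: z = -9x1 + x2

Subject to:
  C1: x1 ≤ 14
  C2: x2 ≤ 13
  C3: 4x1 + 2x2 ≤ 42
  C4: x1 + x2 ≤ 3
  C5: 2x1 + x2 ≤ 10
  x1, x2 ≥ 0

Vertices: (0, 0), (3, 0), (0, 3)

Evaluate the objective at each vertex of the feasible region:
  z(0, 0) = 0
  z(3, 0) = -27
  z(0, 3) = 3  ←
The maximum is at x1 = 0, x2 = 3.

(0, 3)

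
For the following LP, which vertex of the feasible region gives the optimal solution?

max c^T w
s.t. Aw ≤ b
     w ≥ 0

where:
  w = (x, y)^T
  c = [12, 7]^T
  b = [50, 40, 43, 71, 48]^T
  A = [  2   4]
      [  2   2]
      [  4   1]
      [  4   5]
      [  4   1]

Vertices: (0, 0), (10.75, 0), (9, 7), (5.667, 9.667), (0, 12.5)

Evaluate the objective at each vertex of the feasible region:
  z(0, 0) = 0
  z(10.75, 0) = 129
  z(9, 7) = 157  ←
  z(5.667, 9.667) = 135.7
  z(0, 12.5) = 87.5
The maximum is at x = 9, y = 7.

(9, 7)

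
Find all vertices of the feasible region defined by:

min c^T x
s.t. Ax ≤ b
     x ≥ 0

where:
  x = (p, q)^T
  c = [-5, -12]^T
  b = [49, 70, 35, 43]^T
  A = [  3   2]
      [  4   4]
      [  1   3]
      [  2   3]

(0, 0), (16.33, 0), (14, 3.5), (9.5, 8), (8, 9), (0, 11.67)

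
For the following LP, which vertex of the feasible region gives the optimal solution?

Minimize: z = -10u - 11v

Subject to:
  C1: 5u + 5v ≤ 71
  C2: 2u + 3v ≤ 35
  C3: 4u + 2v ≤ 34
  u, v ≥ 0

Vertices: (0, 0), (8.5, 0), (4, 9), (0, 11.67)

Evaluate the objective at each vertex of the feasible region:
  z(0, 0) = 0
  z(8.5, 0) = -85
  z(4, 9) = -139  ←
  z(0, 11.67) = -128.3
The minimum is at u = 4, v = 9.

(4, 9)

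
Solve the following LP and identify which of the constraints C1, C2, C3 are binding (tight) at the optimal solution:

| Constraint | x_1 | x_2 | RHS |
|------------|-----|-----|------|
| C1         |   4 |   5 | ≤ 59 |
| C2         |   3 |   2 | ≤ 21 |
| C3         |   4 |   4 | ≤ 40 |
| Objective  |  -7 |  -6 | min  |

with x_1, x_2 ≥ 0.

At x_1 = 1, x_2 = 9, compute slack b - a·x for each constraint:
  C1: 59 − 49 = 10  (slack)
  C2: 21 − 21 = 0  (binding)
  C3: 40 − 40 = 0  (binding)

Optimal: x_1 = 1, x_2 = 9
Binding: C2, C3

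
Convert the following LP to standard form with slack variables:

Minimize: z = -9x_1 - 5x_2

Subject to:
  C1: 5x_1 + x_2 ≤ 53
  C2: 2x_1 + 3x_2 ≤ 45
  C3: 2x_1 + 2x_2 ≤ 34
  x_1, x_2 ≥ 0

min z = -9x_1 - 5x_2

s.t.
  5x_1 + x_2 + s1 = 53
  2x_1 + 3x_2 + s2 = 45
  2x_1 + 2x_2 + s3 = 34
  x_1, x_2, s1, s2, s3 ≥ 0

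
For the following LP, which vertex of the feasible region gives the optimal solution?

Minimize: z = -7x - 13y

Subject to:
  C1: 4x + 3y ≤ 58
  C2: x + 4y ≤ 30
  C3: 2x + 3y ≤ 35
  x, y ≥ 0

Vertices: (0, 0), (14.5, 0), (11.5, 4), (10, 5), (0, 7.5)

Evaluate the objective at each vertex of the feasible region:
  z(0, 0) = 0
  z(14.5, 0) = -101.5
  z(11.5, 4) = -132.5
  z(10, 5) = -135  ←
  z(0, 7.5) = -97.5
The minimum is at x = 10, y = 5.

(10, 5)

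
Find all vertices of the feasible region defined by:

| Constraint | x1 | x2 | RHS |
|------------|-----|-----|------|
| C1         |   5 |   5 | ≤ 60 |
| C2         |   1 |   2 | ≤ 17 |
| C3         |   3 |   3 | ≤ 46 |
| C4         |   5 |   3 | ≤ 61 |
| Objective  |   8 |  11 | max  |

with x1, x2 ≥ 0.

(0, 0), (12, 0), (7, 5), (0, 8.5)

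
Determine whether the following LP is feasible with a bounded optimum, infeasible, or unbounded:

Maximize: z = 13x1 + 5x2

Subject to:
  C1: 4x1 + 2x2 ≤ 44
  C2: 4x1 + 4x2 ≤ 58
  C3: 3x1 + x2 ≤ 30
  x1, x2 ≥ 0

Feasible with a bounded optimal solution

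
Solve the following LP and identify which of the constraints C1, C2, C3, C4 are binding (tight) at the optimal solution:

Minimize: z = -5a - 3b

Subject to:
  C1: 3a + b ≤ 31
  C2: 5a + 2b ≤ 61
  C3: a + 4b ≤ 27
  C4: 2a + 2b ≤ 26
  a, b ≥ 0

At a = 9, b = 4, compute slack b - a·x for each constraint:
  C1: 31 − 31 = 0  (binding)
  C2: 61 − 53 = 8  (slack)
  C3: 27 − 25 = 2  (slack)
  C4: 26 − 26 = 0  (binding)

Optimal: a = 9, b = 4
Binding: C1, C4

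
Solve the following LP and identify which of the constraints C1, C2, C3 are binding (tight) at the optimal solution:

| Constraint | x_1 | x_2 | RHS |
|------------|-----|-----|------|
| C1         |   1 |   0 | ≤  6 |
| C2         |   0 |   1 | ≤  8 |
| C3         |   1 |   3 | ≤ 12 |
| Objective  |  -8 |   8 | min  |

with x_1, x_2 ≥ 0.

At x_1 = 6, x_2 = 0, compute slack b - a·x for each constraint:
  C1: 6 − 6 = 0  (binding)
  C2: 8 − 0 = 8  (slack)
  C3: 12 − 6 = 6  (slack)

Optimal: x_1 = 6, x_2 = 0
Binding: C1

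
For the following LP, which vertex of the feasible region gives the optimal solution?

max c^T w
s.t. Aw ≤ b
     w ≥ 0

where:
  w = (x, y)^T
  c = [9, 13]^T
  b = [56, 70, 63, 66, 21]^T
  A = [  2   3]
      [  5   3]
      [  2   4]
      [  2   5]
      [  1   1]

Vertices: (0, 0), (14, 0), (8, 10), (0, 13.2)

Evaluate the objective at each vertex of the feasible region:
  z(0, 0) = 0
  z(14, 0) = 126
  z(8, 10) = 202  ←
  z(0, 13.2) = 171.6
The maximum is at x = 8, y = 10.

(8, 10)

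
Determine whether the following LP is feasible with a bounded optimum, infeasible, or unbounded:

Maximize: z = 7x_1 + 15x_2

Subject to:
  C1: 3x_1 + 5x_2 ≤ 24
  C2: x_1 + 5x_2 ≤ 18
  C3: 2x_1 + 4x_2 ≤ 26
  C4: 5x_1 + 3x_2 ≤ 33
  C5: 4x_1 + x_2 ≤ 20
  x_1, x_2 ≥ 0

Feasible with a bounded optimal solution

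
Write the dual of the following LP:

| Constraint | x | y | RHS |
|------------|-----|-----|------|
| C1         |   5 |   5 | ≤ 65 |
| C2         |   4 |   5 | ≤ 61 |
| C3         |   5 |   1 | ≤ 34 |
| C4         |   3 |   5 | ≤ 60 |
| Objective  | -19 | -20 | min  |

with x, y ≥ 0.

Primal min cᵀx s.t. Ax ≤ b, x ≥ 0  →  Dual max −bᵀy s.t. Aᵀy ≥ −c, y ≥ 0.

Maximize: z = -65y1 - 61y2 - 34y3 - 60y4

Subject to:
  5y1 + 4y2 + 5y3 + 3y4 ≥ 19
  5y1 + 5y2 + y3 + 5y4 ≥ 20
  y1, y2, y3, y4 ≥ 0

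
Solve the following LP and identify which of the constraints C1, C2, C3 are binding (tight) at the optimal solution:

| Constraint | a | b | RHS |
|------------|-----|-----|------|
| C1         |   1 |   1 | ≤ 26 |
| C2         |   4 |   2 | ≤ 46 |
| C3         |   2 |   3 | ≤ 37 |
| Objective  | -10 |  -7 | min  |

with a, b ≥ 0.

At a = 8, b = 7, compute slack b - a·x for each constraint:
  C1: 26 − 15 = 11  (slack)
  C2: 46 − 46 = 0  (binding)
  C3: 37 − 37 = 0  (binding)

Optimal: a = 8, b = 7
Binding: C2, C3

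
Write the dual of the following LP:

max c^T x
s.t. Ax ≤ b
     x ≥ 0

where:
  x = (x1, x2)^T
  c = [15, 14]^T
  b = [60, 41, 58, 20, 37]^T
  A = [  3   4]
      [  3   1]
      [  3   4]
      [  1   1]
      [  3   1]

Primal max cᵀx s.t. Ax ≤ b, x ≥ 0  →  Dual min bᵀy s.t. Aᵀy ≥ c, y ≥ 0.

Minimize: z = 60y1 + 41y2 + 58y3 + 20y4 + 37y5

Subject to:
  3y1 + 3y2 + 3y3 + y4 + 3y5 ≥ 15
  4y1 + y2 + 4y3 + y4 + y5 ≥ 14
  y1, y2, y3, y4, y5 ≥ 0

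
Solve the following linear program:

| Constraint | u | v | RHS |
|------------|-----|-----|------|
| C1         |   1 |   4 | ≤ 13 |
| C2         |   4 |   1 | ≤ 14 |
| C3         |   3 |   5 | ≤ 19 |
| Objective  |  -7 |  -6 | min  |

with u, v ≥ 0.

Evaluate the objective at each vertex of the feasible region:
  z(0, 0) = 0
  z(3.5, 0) = -24.5
  z(3, 2) = -33  ←
  z(1.571, 2.857) = -28.14
  z(0, 3.25) = -19.5
The minimum is at u = 3, v = 2.

u = 3, v = 2, z = -33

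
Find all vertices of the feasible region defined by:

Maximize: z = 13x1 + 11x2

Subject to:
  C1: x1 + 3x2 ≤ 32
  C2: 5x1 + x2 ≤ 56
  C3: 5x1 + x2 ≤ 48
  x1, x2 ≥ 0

(0, 0), (9.6, 0), (8, 8), (0, 10.67)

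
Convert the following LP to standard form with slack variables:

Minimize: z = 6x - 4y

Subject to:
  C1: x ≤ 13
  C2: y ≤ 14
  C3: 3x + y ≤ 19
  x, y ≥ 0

min z = 6x - 4y

s.t.
  x + s1 = 13
  y + s2 = 14
  3x + y + s3 = 19
  x, y, s1, s2, s3 ≥ 0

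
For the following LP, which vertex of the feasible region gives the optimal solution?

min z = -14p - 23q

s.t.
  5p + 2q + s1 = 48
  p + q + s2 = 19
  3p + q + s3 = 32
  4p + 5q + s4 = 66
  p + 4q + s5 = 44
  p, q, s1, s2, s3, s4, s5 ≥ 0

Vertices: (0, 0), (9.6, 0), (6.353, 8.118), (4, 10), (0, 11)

Evaluate the objective at each vertex of the feasible region:
  z(0, 0) = 0
  z(9.6, 0) = -134.4
  z(6.353, 8.118) = -275.6
  z(4, 10) = -286  ←
  z(0, 11) = -253
The minimum is at p = 4, q = 10.

(4, 10)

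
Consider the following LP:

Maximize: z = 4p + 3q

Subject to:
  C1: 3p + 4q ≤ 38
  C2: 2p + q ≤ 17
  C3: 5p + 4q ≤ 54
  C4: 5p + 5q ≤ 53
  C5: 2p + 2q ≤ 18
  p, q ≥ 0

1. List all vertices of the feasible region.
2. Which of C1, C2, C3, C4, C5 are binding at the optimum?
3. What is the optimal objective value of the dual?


1. (0, 0), (8.5, 0), (8, 1), (0, 9)
2. C2, C5
3. 35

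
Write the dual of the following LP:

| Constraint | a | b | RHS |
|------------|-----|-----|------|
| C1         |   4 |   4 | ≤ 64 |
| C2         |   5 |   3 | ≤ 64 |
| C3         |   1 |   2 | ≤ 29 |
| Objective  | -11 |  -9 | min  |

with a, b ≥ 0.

Primal min cᵀx s.t. Ax ≤ b, x ≥ 0  →  Dual max −bᵀy s.t. Aᵀy ≥ −c, y ≥ 0.

Maximize: z = -64y1 - 64y2 - 29y3

Subject to:
  4y1 + 5y2 + y3 ≥ 11
  4y1 + 3y2 + 2y3 ≥ 9
  y1, y2, y3 ≥ 0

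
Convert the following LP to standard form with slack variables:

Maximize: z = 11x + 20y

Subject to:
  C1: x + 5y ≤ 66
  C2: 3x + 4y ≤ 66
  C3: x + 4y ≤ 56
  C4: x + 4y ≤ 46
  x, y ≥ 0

max z = 11x + 20y

s.t.
  x + 5y + s1 = 66
  3x + 4y + s2 = 66
  x + 4y + s3 = 56
  x + 4y + s4 = 46
  x, y, s1, s2, s3, s4 ≥ 0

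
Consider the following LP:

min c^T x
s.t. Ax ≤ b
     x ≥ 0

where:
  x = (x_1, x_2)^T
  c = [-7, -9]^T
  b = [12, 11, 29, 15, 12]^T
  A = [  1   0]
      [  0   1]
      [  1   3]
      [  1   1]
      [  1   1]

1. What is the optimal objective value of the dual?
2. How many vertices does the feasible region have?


1. -101
2. 4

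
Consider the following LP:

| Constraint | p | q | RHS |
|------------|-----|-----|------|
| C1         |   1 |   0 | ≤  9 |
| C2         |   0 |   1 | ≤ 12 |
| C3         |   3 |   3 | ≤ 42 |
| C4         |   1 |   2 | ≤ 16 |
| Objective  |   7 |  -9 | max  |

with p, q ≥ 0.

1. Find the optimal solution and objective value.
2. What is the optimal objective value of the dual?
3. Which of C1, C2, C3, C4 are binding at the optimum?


1. p = 9, q = 0, z = 63
2. 63
3. C1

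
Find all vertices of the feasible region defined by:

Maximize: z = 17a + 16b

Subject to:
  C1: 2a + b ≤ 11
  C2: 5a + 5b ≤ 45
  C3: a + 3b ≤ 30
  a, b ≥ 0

(0, 0), (5.5, 0), (2, 7), (0, 9)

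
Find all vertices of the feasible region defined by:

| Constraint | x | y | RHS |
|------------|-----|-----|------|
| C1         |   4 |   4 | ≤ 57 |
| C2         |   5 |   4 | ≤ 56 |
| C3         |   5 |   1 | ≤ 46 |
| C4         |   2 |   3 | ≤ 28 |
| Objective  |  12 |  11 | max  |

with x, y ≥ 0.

(0, 0), (9.2, 0), (8.533, 3.333), (8, 4), (0, 9.333)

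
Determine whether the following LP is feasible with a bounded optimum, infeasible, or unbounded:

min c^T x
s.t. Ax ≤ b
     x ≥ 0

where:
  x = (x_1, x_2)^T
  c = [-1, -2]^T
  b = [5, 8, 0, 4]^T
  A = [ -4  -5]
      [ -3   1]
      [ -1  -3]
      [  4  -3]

Unbounded (objective can decrease without bound)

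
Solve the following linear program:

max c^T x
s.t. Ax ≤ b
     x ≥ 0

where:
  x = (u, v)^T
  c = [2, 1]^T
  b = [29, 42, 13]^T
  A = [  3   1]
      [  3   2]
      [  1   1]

Evaluate the objective at each vertex of the feasible region:
  z(0, 0) = 0
  z(9.667, 0) = 19.33
  z(8, 5) = 21  ←
  z(0, 13) = 13
The maximum is at u = 8, v = 5.

u = 8, v = 5, z = 21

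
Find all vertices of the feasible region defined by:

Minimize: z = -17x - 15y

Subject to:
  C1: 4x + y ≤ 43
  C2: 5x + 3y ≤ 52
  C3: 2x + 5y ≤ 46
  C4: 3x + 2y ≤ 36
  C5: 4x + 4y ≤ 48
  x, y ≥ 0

(0, 0), (10.4, 0), (8, 4), (4.667, 7.333), (0, 9.2)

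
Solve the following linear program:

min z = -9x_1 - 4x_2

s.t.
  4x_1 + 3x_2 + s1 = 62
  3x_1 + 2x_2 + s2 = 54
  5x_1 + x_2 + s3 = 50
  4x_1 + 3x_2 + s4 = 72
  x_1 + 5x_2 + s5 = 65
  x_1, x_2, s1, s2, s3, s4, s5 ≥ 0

Evaluate the objective at each vertex of the feasible region:
  z(0, 0) = 0
  z(10, 0) = -90
  z(8, 10) = -112  ←
  z(6.765, 11.65) = -107.5
  z(0, 13) = -52
The minimum is at x_1 = 8, x_2 = 10.

x_1 = 8, x_2 = 10, z = -112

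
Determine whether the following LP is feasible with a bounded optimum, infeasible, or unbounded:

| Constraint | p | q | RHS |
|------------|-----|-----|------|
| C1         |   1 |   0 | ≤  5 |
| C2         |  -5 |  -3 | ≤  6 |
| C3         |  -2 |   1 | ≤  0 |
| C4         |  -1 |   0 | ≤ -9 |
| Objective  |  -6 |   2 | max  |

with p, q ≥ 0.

Infeasible (no feasible solution exists)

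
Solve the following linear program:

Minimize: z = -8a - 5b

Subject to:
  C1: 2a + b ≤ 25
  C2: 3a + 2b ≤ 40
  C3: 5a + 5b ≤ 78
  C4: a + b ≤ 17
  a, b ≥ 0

Evaluate the objective at each vertex of the feasible region:
  z(0, 0) = 0
  z(12.5, 0) = -100
  z(10, 5) = -105  ←
  z(8.8, 6.8) = -104.4
  z(0, 15.6) = -78
The minimum is at a = 10, b = 5.

a = 10, b = 5, z = -105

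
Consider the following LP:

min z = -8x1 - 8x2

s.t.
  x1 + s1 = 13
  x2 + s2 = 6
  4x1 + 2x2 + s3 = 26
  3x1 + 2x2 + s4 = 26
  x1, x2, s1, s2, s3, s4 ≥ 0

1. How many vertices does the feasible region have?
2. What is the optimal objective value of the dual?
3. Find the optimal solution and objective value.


1. 4
2. -76
3. x1 = 3.5, x2 = 6, z = -76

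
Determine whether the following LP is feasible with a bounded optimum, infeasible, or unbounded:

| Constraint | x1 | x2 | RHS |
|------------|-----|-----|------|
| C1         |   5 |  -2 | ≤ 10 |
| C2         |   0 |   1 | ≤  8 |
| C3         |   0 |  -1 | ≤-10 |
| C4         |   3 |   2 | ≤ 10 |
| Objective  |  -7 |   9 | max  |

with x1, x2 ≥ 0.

Infeasible (no feasible solution exists)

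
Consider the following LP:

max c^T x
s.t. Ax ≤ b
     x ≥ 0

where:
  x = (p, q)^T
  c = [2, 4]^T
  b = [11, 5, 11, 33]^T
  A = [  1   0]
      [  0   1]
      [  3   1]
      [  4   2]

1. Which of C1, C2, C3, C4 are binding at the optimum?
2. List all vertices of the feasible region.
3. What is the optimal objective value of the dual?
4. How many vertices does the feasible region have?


1. C2, C3
2. (0, 0), (3.667, 0), (2, 5), (0, 5)
3. 24
4. 4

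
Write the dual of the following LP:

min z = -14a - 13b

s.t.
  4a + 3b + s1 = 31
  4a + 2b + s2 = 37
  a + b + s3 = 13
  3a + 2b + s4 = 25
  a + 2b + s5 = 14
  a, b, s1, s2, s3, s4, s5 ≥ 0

Primal min cᵀx s.t. Ax ≤ b, x ≥ 0  →  Dual max −bᵀy s.t. Aᵀy ≥ −c, y ≥ 0.

Maximize: z = -31y1 - 37y2 - 13y3 - 25y4 - 14y5

Subject to:
  4y1 + 4y2 + y3 + 3y4 + y5 ≥ 14
  3y1 + 2y2 + y3 + 2y4 + 2y5 ≥ 13
  y1, y2, y3, y4, y5 ≥ 0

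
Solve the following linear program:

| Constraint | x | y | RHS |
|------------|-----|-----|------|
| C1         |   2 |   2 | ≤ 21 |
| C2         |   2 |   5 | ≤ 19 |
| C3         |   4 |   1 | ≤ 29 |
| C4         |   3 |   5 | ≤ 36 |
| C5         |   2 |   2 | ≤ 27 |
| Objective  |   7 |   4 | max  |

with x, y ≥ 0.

Evaluate the objective at each vertex of the feasible region:
  z(0, 0) = 0
  z(7.25, 0) = 50.75
  z(7, 1) = 53  ←
  z(0, 3.8) = 15.2
The maximum is at x = 7, y = 1.

x = 7, y = 1, z = 53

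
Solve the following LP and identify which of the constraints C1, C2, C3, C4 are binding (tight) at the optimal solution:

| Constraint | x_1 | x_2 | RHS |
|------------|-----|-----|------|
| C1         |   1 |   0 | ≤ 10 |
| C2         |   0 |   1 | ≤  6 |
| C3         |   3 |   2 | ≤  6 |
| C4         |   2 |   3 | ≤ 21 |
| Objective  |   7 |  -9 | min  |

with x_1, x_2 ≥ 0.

At x_1 = 0, x_2 = 3, compute slack b - a·x for each constraint:
  C1: 10 − 0 = 10  (slack)
  C2: 6 − 3 = 3  (slack)
  C3: 6 − 6 = 0  (binding)
  C4: 21 − 9 = 12  (slack)

Optimal: x_1 = 0, x_2 = 3
Binding: C3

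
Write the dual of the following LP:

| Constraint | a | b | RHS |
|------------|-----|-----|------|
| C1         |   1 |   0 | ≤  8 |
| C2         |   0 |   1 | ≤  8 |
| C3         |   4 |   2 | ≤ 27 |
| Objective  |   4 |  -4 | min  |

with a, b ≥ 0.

Primal min cᵀx s.t. Ax ≤ b, x ≥ 0  →  Dual max −bᵀy s.t. Aᵀy ≥ −c, y ≥ 0.

Maximize: z = -8y1 - 8y2 - 27y3

Subject to:
  y1 + 4y3 ≥ -4
  y2 + 2y3 ≥ 4
  y1, y2, y3 ≥ 0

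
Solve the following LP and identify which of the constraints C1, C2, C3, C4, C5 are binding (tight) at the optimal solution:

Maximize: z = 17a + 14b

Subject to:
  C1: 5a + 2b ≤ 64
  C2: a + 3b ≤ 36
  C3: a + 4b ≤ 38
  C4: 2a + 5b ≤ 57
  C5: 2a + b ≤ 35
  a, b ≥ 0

At a = 10, b = 7, compute slack b - a·x for each constraint:
  C1: 64 − 64 = 0  (binding)
  C2: 36 − 31 = 5  (slack)
  C3: 38 − 38 = 0  (binding)
  C4: 57 − 55 = 2  (slack)
  C5: 35 − 27 = 8  (slack)

Optimal: a = 10, b = 7
Binding: C1, C3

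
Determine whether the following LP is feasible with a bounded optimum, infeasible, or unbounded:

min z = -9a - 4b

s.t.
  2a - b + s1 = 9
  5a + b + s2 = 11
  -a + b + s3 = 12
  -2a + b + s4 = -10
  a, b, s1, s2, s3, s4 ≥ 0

Infeasible (no feasible solution exists)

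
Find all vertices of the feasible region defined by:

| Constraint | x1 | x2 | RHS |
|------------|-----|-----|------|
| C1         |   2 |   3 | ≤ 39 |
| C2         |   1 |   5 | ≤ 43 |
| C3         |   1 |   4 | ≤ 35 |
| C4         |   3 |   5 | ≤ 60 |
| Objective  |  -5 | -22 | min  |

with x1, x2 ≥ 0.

(0, 0), (19.5, 0), (15, 3), (9.286, 6.429), (3, 8), (0, 8.6)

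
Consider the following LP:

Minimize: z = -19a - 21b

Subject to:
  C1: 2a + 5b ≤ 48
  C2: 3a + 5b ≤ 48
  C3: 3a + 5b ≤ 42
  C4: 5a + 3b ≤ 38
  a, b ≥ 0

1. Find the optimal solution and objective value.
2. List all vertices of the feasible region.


1. a = 4, b = 6, z = -202
2. (0, 0), (7.6, 0), (4, 6), (0, 8.4)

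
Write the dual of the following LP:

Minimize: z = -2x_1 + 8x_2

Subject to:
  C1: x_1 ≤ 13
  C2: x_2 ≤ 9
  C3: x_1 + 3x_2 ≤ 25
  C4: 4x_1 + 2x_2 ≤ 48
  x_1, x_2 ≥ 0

Primal min cᵀx s.t. Ax ≤ b, x ≥ 0  →  Dual max −bᵀy s.t. Aᵀy ≥ −c, y ≥ 0.

Maximize: z = -13y1 - 9y2 - 25y3 - 48y4

Subject to:
  y1 + y3 + 4y4 ≥ 2
  y2 + 3y3 + 2y4 ≥ -8
  y1, y2, y3, y4 ≥ 0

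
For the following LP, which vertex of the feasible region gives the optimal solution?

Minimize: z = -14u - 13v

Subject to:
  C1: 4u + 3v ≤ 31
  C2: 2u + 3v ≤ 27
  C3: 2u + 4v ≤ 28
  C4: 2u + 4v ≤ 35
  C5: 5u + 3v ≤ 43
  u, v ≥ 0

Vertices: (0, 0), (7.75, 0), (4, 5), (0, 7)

Evaluate the objective at each vertex of the feasible region:
  z(0, 0) = 0
  z(7.75, 0) = -108.5
  z(4, 5) = -121  ←
  z(0, 7) = -91
The minimum is at u = 4, v = 5.

(4, 5)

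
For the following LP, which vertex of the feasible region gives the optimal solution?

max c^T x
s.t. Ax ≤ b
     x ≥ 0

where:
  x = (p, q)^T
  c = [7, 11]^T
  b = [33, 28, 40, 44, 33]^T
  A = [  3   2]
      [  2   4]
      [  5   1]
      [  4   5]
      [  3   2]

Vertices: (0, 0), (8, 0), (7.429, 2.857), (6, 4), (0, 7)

Evaluate the objective at each vertex of the feasible region:
  z(0, 0) = 0
  z(8, 0) = 56
  z(7.429, 2.857) = 83.43
  z(6, 4) = 86  ←
  z(0, 7) = 77
The maximum is at p = 6, q = 4.

(6, 4)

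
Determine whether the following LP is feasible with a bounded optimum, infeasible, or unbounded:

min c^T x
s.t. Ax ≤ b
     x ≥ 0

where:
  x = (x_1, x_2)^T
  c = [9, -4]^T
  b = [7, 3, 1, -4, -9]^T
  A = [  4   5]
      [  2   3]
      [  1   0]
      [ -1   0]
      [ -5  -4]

Infeasible (no feasible solution exists)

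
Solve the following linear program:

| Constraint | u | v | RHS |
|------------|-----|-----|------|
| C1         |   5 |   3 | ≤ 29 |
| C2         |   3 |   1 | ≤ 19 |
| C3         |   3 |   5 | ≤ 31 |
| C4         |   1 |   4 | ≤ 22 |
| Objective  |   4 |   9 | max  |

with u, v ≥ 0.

Evaluate the objective at each vertex of the feasible region:
  z(0, 0) = 0
  z(5.8, 0) = 23.2
  z(3.25, 4.25) = 51.25
  z(2, 5) = 53  ←
  z(0, 5.5) = 49.5
The maximum is at u = 2, v = 5.

u = 2, v = 5, z = 53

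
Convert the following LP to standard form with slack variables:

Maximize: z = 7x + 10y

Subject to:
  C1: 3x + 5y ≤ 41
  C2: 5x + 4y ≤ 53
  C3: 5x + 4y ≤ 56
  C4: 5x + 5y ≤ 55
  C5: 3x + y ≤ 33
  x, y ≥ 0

max z = 7x + 10y

s.t.
  3x + 5y + s1 = 41
  5x + 4y + s2 = 53
  5x + 4y + s3 = 56
  5x + 5y + s4 = 55
  3x + y + s5 = 33
  x, y, s1, s2, s3, s4, s5 ≥ 0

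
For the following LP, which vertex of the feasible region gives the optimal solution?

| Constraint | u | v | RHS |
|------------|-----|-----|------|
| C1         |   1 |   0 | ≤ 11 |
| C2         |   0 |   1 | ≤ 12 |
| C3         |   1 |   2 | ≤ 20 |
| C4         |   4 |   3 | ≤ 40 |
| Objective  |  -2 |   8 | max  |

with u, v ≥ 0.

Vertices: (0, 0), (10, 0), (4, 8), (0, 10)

Evaluate the objective at each vertex of the feasible region:
  z(0, 0) = 0
  z(10, 0) = -20
  z(4, 8) = 56
  z(0, 10) = 80  ←
The maximum is at u = 0, v = 10.

(0, 10)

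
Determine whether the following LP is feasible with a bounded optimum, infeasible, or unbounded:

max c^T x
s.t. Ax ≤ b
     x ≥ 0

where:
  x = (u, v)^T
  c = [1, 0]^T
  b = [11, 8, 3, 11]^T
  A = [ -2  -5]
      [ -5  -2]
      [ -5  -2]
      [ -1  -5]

Unbounded (objective can increase without bound)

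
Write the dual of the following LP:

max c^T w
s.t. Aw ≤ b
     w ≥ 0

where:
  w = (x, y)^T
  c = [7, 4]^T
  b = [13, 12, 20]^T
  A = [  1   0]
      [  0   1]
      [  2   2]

Primal max cᵀx s.t. Ax ≤ b, x ≥ 0  →  Dual min bᵀy s.t. Aᵀy ≥ c, y ≥ 0.

Minimize: z = 13y1 + 12y2 + 20y3

Subject to:
  y1 + 2y3 ≥ 7
  y2 + 2y3 ≥ 4
  y1, y2, y3 ≥ 0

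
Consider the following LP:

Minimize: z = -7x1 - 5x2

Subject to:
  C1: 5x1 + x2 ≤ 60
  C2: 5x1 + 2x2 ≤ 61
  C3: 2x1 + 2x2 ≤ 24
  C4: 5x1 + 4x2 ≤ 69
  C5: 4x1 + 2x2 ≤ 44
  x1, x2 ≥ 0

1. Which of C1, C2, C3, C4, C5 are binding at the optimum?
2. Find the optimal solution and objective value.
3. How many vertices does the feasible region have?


1. C3, C5
2. x1 = 10, x2 = 2, z = -80
3. 4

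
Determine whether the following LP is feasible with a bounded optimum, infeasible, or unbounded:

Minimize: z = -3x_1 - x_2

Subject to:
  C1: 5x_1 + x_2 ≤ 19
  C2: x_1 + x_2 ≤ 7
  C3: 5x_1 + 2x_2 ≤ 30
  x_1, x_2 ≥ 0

Feasible with a bounded optimal solution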